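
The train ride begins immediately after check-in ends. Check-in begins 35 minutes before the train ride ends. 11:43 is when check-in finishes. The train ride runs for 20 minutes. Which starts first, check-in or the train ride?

check-in

The train ride starts at 11:43.
The train ride ends at 11:43 + 20 min = 12:03.
Check-in starts at 12:03 − 35 min = 11:28.
Check-in starts at 11:28 and the train ride starts at 11:43, so check-in is first.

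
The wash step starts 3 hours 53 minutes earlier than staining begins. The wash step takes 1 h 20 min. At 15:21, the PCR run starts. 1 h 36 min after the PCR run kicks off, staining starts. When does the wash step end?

14:24

Staining starts at 15:21 + 96 min = 16:57.
The wash step starts at 16:57 − 233 min = 13:04.
The wash step ends at 13:04 + 80 min = 14:24.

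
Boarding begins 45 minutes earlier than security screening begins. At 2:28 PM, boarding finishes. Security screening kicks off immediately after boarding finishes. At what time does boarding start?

1:43 PM

Security screening starts at 2:28 PM.
Boarding starts at 2:28 PM − 45 min = 1:43 PM.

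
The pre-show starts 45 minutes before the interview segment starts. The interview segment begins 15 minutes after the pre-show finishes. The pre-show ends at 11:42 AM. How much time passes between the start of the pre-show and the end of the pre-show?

The interview segment starts at 11:42 AM + 15 min = 11:57 AM.
The pre-show starts at 11:57 AM − 45 min = 11:12 AM.
From 11:12 AM to 11:42 AM is 0.5 hours.

0.5 hours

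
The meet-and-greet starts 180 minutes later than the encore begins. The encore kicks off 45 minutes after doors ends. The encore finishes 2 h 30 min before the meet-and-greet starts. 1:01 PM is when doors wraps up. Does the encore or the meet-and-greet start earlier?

The encore starts at 1:01 PM + 45 min = 1:46 PM.
The meet-and-greet starts at 1:46 PM + 180 min = 4:46 PM.
The encore starts at 1:46 PM and the meet-and-greet starts at 4:46 PM, so the encore is first.

the encore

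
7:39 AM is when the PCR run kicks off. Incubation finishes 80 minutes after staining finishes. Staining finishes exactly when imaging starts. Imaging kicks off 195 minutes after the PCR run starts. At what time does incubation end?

12:14 PM

Imaging starts at 7:39 AM + 195 min = 10:54 AM.
So staining ends at 10:54 AM.
Incubation ends at 10:54 AM + 80 min = 12:14 PM.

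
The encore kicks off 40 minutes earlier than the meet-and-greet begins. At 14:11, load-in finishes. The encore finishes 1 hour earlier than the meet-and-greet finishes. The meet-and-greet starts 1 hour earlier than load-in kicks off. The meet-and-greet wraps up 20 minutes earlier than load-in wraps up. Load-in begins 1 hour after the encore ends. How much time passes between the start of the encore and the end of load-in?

The meet-and-greet ends at 14:11 − 20 min = 13:51.
The encore ends at 13:51 − 60 min = 12:51.
Load-in starts at 12:51 + 60 min = 13:51.
The meet-and-greet starts at 13:51 − 60 min = 12:51.
The encore starts at 12:51 − 40 min = 12:11.
From 12:11 to 14:11 is 120 minutes.

120 minutes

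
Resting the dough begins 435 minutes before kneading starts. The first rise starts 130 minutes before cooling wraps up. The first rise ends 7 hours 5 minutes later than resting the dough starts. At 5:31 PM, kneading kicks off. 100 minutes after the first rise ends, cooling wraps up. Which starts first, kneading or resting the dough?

Resting the dough starts at 5:31 PM − 435 min = 10:16 AM.
Kneading starts at 5:31 PM and resting the dough starts at 10:16 AM, so resting the dough is first.

resting the dough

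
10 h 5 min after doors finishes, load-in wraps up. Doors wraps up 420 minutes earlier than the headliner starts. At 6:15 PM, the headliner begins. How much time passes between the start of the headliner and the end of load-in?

185 minutes

Doors ends at 6:15 PM − 420 min = 11:15 AM.
Load-in ends at 11:15 AM + 605 min = 9:20 PM.
From 6:15 PM to 9:20 PM is 185 minutes.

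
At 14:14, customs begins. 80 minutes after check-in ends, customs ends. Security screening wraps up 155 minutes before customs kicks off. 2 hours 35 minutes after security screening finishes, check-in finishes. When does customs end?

Security screening ends at 14:14 − 155 min = 11:39.
Check-in ends at 11:39 + 155 min = 14:14.
Customs ends at 14:14 + 80 min = 15:34.

15:34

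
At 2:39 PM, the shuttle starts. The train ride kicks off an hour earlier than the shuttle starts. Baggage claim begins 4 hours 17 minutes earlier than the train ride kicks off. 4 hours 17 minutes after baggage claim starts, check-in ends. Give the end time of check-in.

1:39 PM

The train ride starts at 2:39 PM − 60 min = 1:39 PM.
Baggage claim starts at 1:39 PM − 257 min = 9:22 AM.
Check-in ends at 9:22 AM + 257 min = 1:39 PM.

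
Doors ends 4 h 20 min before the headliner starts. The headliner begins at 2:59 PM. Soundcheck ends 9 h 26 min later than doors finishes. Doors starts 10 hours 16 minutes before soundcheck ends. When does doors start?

9:49 AM

Doors ends at 2:59 PM − 260 min = 10:39 AM.
Soundcheck ends at 10:39 AM + 566 min = 8:05 PM.
Doors starts at 8:05 PM − 616 min = 9:49 AM.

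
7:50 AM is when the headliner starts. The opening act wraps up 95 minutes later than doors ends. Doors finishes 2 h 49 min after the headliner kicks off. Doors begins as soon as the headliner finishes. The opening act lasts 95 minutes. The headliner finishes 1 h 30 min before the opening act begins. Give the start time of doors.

Doors ends at 7:50 AM + 169 min = 10:39 AM.
The opening act ends at 10:39 AM + 95 min = 12:14 PM.
The opening act starts at 12:14 PM − 95 min = 10:39 AM.
The headliner ends at 10:39 AM − 90 min = 9:09 AM.
So doors starts at 9:09 AM.

9:09 AM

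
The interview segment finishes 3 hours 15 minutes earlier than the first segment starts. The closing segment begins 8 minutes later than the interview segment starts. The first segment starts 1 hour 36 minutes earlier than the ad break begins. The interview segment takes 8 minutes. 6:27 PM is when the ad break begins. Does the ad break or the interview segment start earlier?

the interview segment

The first segment starts at 6:27 PM − 96 min = 4:51 PM.
The interview segment ends at 4:51 PM − 195 min = 1:36 PM.
The interview segment starts at 1:36 PM − 8 min = 1:28 PM.
The ad break starts at 6:27 PM and the interview segment starts at 1:28 PM, so the interview segment is first.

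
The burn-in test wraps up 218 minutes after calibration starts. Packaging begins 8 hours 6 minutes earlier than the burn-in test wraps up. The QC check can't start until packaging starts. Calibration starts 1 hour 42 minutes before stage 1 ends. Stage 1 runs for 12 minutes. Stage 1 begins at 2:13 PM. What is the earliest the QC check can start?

Stage 1 ends at 2:13 PM + 12 min = 2:25 PM.
Calibration starts at 2:25 PM − 102 min = 12:43 PM.
The burn-in test ends at 12:43 PM + 218 min = 4:21 PM.
Packaging starts at 4:21 PM − 486 min = 8:15 AM.
The QC check is bounded by packaging, so the earliest it can start is 8:15 AM.

8:15 AM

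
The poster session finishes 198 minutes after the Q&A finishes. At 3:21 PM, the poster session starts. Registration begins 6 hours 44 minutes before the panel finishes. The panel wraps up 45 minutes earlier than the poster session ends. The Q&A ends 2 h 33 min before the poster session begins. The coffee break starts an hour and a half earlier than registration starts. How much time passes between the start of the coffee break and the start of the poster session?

The Q&A ends at 3:21 PM − 153 min = 12:48 PM.
The poster session ends at 12:48 PM + 198 min = 4:06 PM.
The panel ends at 4:06 PM − 45 min = 3:21 PM.
Registration starts at 3:21 PM − 404 min = 8:37 AM.
The coffee break starts at 8:37 AM − 90 min = 7:07 AM.
From 7:07 AM to 3:21 PM is 8 hours 14 minutes.

8 hours 14 minutes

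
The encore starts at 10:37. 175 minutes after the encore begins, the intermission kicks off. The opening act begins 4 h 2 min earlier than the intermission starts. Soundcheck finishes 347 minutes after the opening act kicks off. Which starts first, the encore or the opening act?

the opening act

The intermission starts at 10:37 + 175 min = 13:32.
The opening act starts at 13:32 − 242 min = 09:30.
The encore starts at 10:37 and the opening act starts at 09:30, so the opening act is first.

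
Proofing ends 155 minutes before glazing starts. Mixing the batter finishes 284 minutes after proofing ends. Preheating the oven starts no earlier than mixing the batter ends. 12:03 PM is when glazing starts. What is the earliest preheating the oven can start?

2:12 PM

Proofing ends at 12:03 PM − 155 min = 9:28 AM.
Mixing the batter ends at 9:28 AM + 284 min = 2:12 PM.
Preheating the oven is bounded by mixing the batter, so the earliest it can start is 2:12 PM.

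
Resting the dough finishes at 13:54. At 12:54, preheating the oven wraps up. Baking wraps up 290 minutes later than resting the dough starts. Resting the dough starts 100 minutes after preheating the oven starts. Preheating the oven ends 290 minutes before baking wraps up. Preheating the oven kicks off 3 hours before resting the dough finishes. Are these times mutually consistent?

No

Preheating the oven starts at 13:54 − 180 min = 10:54.
Resting the dough starts at 10:54 + 100 min = 12:34.
Baking ends at 12:34 + 290 min = 17:24.
Preheating the oven ends at 17:24 − 290 min = 12:34.
But preheating the oven is also said to end at 12:54 — a 20-minute conflict.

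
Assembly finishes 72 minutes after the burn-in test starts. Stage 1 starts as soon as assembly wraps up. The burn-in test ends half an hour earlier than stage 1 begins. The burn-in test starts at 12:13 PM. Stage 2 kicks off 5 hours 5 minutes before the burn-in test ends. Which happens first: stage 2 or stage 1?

Assembly ends at 12:13 PM + 72 min = 1:25 PM.
So stage 1 starts at 1:25 PM.
The burn-in test ends at 1:25 PM − 30 min = 12:55 PM.
Stage 2 starts at 12:55 PM − 305 min = 7:50 AM.
Stage 2 starts at 7:50 AM and stage 1 starts at 1:25 PM, so stage 2 is first.

stage 2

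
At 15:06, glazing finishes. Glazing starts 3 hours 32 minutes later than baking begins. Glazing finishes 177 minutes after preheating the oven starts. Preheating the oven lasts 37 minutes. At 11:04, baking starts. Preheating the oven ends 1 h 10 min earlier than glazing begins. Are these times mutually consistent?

Glazing starts at 11:04 + 212 min = 14:36.
Preheating the oven ends at 14:36 − 70 min = 13:26.
Preheating the oven starts at 13:26 − 37 min = 12:49.
Glazing ends at 12:49 + 177 min = 15:46.
But glazing is also said to end at 15:06 — a 40-minute conflict.

No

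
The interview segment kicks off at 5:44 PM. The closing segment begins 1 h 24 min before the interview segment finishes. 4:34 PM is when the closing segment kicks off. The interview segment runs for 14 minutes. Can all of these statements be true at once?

The interview segment ends at 5:44 PM + 14 min = 5:58 PM.
The closing segment starts at 5:58 PM − 84 min = 4:34 PM.
That matches the stated 4:34 PM, so the schedule is consistent.

Yes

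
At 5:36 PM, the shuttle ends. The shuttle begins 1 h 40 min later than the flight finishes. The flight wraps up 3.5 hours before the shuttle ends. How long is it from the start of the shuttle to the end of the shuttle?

110 minutes

The flight ends at 5:36 PM − 210 min = 2:06 PM.
The shuttle starts at 2:06 PM + 100 min = 3:46 PM.
From 3:46 PM to 5:36 PM is 110 minutes.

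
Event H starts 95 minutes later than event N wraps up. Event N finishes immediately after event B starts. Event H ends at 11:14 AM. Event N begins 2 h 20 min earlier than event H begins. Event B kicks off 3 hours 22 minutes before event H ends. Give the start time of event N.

Event B starts at 11:14 AM − 202 min = 7:52 AM.
So event N ends at 7:52 AM.
Event H starts at 7:52 AM + 95 min = 9:27 AM.
Event N starts at 9:27 AM − 140 min = 7:07 AM.

7:07 AM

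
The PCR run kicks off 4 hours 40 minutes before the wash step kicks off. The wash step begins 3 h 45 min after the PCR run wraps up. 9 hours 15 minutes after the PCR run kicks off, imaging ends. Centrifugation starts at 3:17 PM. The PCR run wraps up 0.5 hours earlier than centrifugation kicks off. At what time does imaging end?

11:07 PM

The PCR run ends at 3:17 PM − 30 min = 2:47 PM.
The wash step starts at 2:47 PM + 225 min = 6:32 PM.
The PCR run starts at 6:32 PM − 280 min = 1:52 PM.
Imaging ends at 1:52 PM + 555 min = 11:07 PM.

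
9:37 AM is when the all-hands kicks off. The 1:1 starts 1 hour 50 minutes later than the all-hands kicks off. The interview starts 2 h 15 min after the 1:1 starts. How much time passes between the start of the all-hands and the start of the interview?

4 hours 5 minutes

The 1:1 starts at 9:37 AM + 110 min = 11:27 AM.
The interview starts at 11:27 AM + 135 min = 1:42 PM.
From 9:37 AM to 1:42 PM is 4 hours 5 minutes.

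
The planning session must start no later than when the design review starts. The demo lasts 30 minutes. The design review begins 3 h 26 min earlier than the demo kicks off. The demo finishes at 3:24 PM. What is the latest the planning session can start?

11:28 AM

The demo starts at 3:24 PM − 30 min = 2:54 PM.
The design review starts at 2:54 PM − 206 min = 11:28 AM.
The planning session is bounded by the design review, so the latest it can start is 11:28 AM.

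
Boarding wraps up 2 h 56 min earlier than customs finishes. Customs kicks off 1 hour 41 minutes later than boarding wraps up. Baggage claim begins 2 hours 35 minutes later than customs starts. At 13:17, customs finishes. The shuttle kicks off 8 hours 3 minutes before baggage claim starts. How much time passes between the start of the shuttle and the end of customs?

6 hours 43 minutes

Boarding ends at 13:17 − 176 min = 10:21.
Customs starts at 10:21 + 101 min = 12:02.
Baggage claim starts at 12:02 + 155 min = 14:37.
The shuttle starts at 14:37 − 483 min = 06:34.
From 06:34 to 13:17 is 6 hours 43 minutes.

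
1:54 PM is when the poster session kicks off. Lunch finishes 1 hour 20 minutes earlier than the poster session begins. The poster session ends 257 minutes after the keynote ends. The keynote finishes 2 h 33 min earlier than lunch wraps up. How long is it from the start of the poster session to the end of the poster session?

Lunch ends at 1:54 PM − 80 min = 12:34 PM.
The keynote ends at 12:34 PM − 153 min = 10:01 AM.
The poster session ends at 10:01 AM + 257 min = 2:18 PM.
From 1:54 PM to 2:18 PM is 24 minutes.

24 minutes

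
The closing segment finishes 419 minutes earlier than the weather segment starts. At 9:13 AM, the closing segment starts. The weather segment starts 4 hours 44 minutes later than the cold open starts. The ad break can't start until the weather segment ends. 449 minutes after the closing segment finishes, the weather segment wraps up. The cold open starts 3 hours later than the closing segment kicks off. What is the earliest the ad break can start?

5:27 PM

The cold open starts at 9:13 AM + 180 min = 12:13 PM.
The weather segment starts at 12:13 PM + 284 min = 4:57 PM.
The closing segment ends at 4:57 PM − 419 min = 9:58 AM.
The weather segment ends at 9:58 AM + 449 min = 5:27 PM.
The ad break is bounded by the weather segment, so the earliest it can start is 5:27 PM.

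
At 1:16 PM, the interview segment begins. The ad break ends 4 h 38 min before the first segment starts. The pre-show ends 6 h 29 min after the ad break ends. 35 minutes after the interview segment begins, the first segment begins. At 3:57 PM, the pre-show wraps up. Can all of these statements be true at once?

No

The first segment starts at 1:16 PM + 35 min = 1:51 PM.
The ad break ends at 1:51 PM − 278 min = 9:13 AM.
The pre-show ends at 9:13 AM + 389 min = 3:42 PM.
But the pre-show is also said to end at 3:57 PM — a 15-minute conflict.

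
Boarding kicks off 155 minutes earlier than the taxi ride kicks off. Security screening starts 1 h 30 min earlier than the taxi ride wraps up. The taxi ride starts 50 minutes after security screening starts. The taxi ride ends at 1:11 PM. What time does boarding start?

9:56 AM

Security screening starts at 1:11 PM − 90 min = 11:41 AM.
The taxi ride starts at 11:41 AM + 50 min = 12:31 PM.
Boarding starts at 12:31 PM − 155 min = 9:56 AM.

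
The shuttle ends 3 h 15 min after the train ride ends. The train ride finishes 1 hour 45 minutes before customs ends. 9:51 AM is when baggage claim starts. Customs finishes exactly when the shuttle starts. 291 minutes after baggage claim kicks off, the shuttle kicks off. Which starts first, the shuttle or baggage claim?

baggage claim

The shuttle starts at 9:51 AM + 291 min = 2:42 PM.
The shuttle starts at 2:42 PM and baggage claim starts at 9:51 AM, so baggage claim is first.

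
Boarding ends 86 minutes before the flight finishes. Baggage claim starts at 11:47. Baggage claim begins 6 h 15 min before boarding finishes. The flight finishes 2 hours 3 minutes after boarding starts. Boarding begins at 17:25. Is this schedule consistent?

The flight ends at 17:25 + 123 min = 19:28.
Boarding ends at 19:28 − 86 min = 18:02.
Baggage claim starts at 18:02 − 375 min = 11:47.
That matches the stated 11:47, so the schedule is consistent.

Yes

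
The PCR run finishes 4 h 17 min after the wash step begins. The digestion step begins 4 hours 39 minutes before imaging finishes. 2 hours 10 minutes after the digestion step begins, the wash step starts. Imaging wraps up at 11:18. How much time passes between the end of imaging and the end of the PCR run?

The digestion step starts at 11:18 − 279 min = 06:39.
The wash step starts at 06:39 + 130 min = 08:49.
The PCR run ends at 08:49 + 257 min = 13:06.
From 11:18 to 13:06 is 1 h 48 min.

1 h 48 min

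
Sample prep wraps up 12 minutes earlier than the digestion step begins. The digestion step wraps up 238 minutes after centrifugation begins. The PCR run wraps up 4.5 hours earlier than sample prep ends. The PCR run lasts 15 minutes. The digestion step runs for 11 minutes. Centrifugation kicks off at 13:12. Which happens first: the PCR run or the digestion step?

the PCR run

The digestion step ends at 13:12 + 238 min = 17:10.
The digestion step starts at 17:10 − 11 min = 16:59.
Sample prep ends at 16:59 − 12 min = 16:47.
The PCR run ends at 16:47 − 270 min = 12:17.
The PCR run starts at 12:17 − 15 min = 12:02.
The PCR run starts at 12:02 and the digestion step starts at 16:59, so the PCR run is first.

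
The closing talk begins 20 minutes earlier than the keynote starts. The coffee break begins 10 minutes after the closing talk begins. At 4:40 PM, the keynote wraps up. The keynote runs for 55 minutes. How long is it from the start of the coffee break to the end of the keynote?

The keynote starts at 4:40 PM − 55 min = 3:45 PM.
The closing talk starts at 3:45 PM − 20 min = 3:25 PM.
The coffee break starts at 3:25 PM + 10 min = 3:35 PM.
From 3:35 PM to 4:40 PM is 1 h 5 min.

1 h 5 min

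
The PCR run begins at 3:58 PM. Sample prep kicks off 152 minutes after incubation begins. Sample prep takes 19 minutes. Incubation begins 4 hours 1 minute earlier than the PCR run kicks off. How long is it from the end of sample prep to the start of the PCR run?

1 hour 10 minutes

Incubation starts at 3:58 PM − 241 min = 11:57 AM.
Sample prep starts at 11:57 AM + 152 min = 2:29 PM.
Sample prep ends at 2:29 PM + 19 min = 2:48 PM.
From 2:48 PM to 3:58 PM is 1 hour 10 minutes.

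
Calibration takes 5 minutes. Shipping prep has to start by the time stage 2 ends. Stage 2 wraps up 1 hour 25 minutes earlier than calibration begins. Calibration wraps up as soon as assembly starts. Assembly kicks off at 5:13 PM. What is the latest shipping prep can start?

Calibration ends at 5:13 PM.
Calibration starts at 5:13 PM − 5 min = 5:08 PM.
Stage 2 ends at 5:08 PM − 85 min = 3:43 PM.
Shipping prep is bounded by stage 2, so the latest it can start is 3:43 PM.

3:43 PM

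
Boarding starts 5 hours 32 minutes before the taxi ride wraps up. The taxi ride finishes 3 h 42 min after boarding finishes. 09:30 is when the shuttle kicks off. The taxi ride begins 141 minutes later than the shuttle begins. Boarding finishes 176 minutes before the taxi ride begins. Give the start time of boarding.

07:05

The taxi ride starts at 09:30 + 141 min = 11:51.
Boarding ends at 11:51 − 176 min = 08:55.
The taxi ride ends at 08:55 + 222 min = 12:37.
Boarding starts at 12:37 − 332 min = 07:05.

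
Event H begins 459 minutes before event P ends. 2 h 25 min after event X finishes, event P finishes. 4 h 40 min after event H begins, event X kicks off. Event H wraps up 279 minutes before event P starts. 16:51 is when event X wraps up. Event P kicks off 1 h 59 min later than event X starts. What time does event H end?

Event P ends at 16:51 + 145 min = 19:16.
Event H starts at 19:16 − 459 min = 11:37.
Event X starts at 11:37 + 280 min = 16:17.
Event P starts at 16:17 + 119 min = 18:16.
Event H ends at 18:16 − 279 min = 13:37.

13:37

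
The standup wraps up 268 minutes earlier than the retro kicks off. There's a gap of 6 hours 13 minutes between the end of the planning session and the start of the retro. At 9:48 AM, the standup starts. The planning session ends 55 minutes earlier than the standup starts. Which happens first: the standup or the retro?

the standup

The planning session ends at 9:48 AM − 55 min = 8:53 AM.
The retro starts at 8:53 AM + 373 min = 3:06 PM.
The standup starts at 9:48 AM and the retro starts at 3:06 PM, so the standup is first.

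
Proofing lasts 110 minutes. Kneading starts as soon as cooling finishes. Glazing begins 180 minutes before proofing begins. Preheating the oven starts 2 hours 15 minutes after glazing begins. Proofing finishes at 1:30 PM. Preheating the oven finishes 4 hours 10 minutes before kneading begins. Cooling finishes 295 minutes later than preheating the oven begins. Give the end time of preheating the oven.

Proofing starts at 1:30 PM − 110 min = 11:40 AM.
Glazing starts at 11:40 AM − 180 min = 8:40 AM.
Preheating the oven starts at 8:40 AM + 135 min = 10:55 AM.
Cooling ends at 10:55 AM + 295 min = 3:50 PM.
So kneading starts at 3:50 PM.
Preheating the oven ends at 3:50 PM − 250 min = 11:40 AM.

11:40 AM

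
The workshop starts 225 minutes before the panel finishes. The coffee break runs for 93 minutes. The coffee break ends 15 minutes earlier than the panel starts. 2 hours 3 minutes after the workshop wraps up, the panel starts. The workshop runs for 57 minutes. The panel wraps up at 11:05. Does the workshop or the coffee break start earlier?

the workshop

The workshop starts at 11:05 − 225 min = 07:20.
The workshop ends at 07:20 + 57 min = 08:17.
The panel starts at 08:17 + 123 min = 10:20.
The coffee break ends at 10:20 − 15 min = 10:05.
The coffee break starts at 10:05 − 93 min = 08:32.
The workshop starts at 07:20 and the coffee break starts at 08:32, so the workshop is first.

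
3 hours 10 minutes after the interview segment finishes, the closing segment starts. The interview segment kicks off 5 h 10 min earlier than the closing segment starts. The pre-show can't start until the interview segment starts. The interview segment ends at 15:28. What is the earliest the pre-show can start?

13:28

The closing segment starts at 15:28 + 190 min = 18:38.
The interview segment starts at 18:38 − 310 min = 13:28.
The pre-show is bounded by the interview segment, so the earliest it can start is 13:28.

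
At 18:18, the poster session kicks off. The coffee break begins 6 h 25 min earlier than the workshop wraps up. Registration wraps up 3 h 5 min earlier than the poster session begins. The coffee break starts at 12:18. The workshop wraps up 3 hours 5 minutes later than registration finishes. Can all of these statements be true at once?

No

Registration ends at 18:18 − 185 min = 15:13.
The workshop ends at 15:13 + 185 min = 18:18.
The coffee break starts at 18:18 − 385 min = 11:53.
But the coffee break is also said to start at 12:18 — a 25-minute conflict.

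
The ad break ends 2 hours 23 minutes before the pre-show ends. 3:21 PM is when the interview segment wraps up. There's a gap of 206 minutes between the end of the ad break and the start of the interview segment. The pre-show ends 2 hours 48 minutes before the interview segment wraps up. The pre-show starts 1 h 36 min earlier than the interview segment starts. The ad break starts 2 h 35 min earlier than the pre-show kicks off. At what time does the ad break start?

The pre-show ends at 3:21 PM − 168 min = 12:33 PM.
The ad break ends at 12:33 PM − 143 min = 10:10 AM.
The interview segment starts at 10:10 AM + 206 min = 1:36 PM.
The pre-show starts at 1:36 PM − 96 min = 12:00 PM.
The ad break starts at 12:00 PM − 155 min = 9:25 AM.

9:25 AM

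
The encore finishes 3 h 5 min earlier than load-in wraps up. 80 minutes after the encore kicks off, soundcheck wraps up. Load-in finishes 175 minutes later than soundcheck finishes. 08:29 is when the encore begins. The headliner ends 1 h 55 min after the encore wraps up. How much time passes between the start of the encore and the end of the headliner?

3 hours 5 minutes

Soundcheck ends at 08:29 + 80 min = 09:49.
Load-in ends at 09:49 + 175 min = 12:44.
The encore ends at 12:44 − 185 min = 09:39.
The headliner ends at 09:39 + 115 min = 11:34.
From 08:29 to 11:34 is 3 hours 5 minutes.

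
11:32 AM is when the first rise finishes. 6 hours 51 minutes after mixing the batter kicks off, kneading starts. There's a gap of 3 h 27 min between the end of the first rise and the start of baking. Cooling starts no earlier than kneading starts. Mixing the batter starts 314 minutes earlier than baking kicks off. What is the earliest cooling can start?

Baking starts at 11:32 AM + 207 min = 2:59 PM.
Mixing the batter starts at 2:59 PM − 314 min = 9:45 AM.
Kneading starts at 9:45 AM + 411 min = 4:36 PM.
Cooling is bounded by kneading, so the earliest it can start is 4:36 PM.

4:36 PM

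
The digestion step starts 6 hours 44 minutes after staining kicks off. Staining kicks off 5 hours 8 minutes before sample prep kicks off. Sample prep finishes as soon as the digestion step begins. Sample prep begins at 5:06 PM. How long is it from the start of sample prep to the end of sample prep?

1 hour 36 minutes

Staining starts at 5:06 PM − 308 min = 11:58 AM.
The digestion step starts at 11:58 AM + 404 min = 6:42 PM.
So sample prep ends at 6:42 PM.
From 5:06 PM to 6:42 PM is 1 hour 36 minutes.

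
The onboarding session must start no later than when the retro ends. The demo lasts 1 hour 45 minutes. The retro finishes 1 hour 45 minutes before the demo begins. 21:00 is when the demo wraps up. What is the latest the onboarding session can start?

The demo starts at 21:00 − 105 min = 19:15.
The retro ends at 19:15 − 105 min = 17:30.
The onboarding session is bounded by the retro, so the latest it can start is 17:30.

17:30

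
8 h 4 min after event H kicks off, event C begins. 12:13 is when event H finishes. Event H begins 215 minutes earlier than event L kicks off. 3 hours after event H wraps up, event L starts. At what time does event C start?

Event L starts at 12:13 + 180 min = 15:13.
Event H starts at 15:13 − 215 min = 11:38.
Event C starts at 11:38 + 484 min = 19:42.

19:42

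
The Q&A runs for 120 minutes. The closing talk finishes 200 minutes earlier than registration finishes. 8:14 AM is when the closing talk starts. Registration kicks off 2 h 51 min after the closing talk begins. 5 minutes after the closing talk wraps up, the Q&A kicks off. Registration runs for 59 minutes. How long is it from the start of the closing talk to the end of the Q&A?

Registration starts at 8:14 AM + 171 min = 11:05 AM.
Registration ends at 11:05 AM + 59 min = 12:04 PM.
The closing talk ends at 12:04 PM − 200 min = 8:44 AM.
The Q&A starts at 8:44 AM + 5 min = 8:49 AM.
The Q&A ends at 8:49 AM + 120 min = 10:49 AM.
From 8:14 AM to 10:49 AM is 155 minutes.

155 minutes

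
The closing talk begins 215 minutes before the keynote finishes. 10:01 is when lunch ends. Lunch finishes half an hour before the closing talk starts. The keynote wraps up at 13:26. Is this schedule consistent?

The closing talk starts at 13:26 − 215 min = 09:51.
Lunch ends at 09:51 − 30 min = 09:21.
But lunch is also said to end at 10:01 — a 40-minute conflict.

No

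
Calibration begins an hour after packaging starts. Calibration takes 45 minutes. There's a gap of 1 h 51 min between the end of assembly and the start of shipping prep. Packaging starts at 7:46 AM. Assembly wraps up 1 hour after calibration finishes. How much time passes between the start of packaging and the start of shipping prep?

Calibration starts at 7:46 AM + 60 min = 8:46 AM.
Calibration ends at 8:46 AM + 45 min = 9:31 AM.
Assembly ends at 9:31 AM + 60 min = 10:31 AM.
Shipping prep starts at 10:31 AM + 111 min = 12:22 PM.
From 7:46 AM to 12:22 PM is 4 h 36 min.

4 h 36 min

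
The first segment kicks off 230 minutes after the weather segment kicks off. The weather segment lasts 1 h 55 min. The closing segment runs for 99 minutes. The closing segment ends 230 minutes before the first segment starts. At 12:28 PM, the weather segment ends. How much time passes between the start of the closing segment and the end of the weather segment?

214 minutes

The weather segment starts at 12:28 PM − 115 min = 10:33 AM.
The first segment starts at 10:33 AM + 230 min = 2:23 PM.
The closing segment ends at 2:23 PM − 230 min = 10:33 AM.
The closing segment starts at 10:33 AM − 99 min = 8:54 AM.
From 8:54 AM to 12:28 PM is 214 minutes.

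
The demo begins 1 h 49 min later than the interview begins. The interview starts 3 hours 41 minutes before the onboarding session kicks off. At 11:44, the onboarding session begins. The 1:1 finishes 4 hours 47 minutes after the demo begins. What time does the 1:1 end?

14:39

The interview starts at 11:44 − 221 min = 08:03.
The demo starts at 08:03 + 109 min = 09:52.
The 1:1 ends at 09:52 + 287 min = 14:39.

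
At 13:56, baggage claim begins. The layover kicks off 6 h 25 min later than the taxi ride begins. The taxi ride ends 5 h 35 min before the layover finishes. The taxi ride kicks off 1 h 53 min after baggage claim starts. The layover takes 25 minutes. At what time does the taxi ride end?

17:04

The taxi ride starts at 13:56 + 113 min = 15:49.
The layover starts at 15:49 + 385 min = 22:14.
The layover ends at 22:14 + 25 min = 22:39.
The taxi ride ends at 22:39 − 335 min = 17:04.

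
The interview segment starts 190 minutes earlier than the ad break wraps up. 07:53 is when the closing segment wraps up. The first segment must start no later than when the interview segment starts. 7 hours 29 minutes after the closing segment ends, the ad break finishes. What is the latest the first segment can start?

The ad break ends at 07:53 + 449 min = 15:22.
The interview segment starts at 15:22 − 190 min = 12:12.
The first segment is bounded by the interview segment, so the latest it can start is 12:12.

12:12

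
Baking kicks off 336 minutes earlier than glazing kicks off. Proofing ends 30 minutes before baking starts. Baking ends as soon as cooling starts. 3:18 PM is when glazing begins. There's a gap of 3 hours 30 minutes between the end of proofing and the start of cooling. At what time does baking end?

Baking starts at 3:18 PM − 336 min = 9:42 AM.
Proofing ends at 9:42 AM − 30 min = 9:12 AM.
Cooling starts at 9:12 AM + 210 min = 12:42 PM.
So baking ends at 12:42 PM.

12:42 PM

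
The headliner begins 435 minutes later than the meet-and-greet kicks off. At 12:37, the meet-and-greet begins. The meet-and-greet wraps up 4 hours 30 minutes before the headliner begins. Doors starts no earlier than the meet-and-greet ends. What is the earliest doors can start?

The headliner starts at 12:37 + 435 min = 19:52.
The meet-and-greet ends at 19:52 − 270 min = 15:22.
Doors is bounded by the meet-and-greet, so the earliest it can start is 15:22.

15:22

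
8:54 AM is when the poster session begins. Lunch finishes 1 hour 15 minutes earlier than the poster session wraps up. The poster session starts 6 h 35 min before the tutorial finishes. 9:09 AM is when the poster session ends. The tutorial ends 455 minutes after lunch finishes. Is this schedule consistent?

Lunch ends at 9:09 AM − 75 min = 7:54 AM.
The tutorial ends at 7:54 AM + 455 min = 3:29 PM.
The poster session starts at 3:29 PM − 395 min = 8:54 AM.
That matches the stated 8:54 AM, so the schedule is consistent.

Yes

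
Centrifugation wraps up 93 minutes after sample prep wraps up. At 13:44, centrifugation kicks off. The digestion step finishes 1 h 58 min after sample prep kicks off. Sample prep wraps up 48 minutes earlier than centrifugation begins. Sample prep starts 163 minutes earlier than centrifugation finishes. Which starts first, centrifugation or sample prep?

Sample prep ends at 13:44 − 48 min = 12:56.
Centrifugation ends at 12:56 + 93 min = 14:29.
Sample prep starts at 14:29 − 163 min = 11:46.
Centrifugation starts at 13:44 and sample prep starts at 11:46, so sample prep is first.

sample prep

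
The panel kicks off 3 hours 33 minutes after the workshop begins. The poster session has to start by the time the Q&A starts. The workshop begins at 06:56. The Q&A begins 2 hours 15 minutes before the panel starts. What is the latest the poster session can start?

08:14

The panel starts at 06:56 + 213 min = 10:29.
The Q&A starts at 10:29 − 135 min = 08:14.
The poster session is bounded by the Q&A, so the latest it can start is 08:14.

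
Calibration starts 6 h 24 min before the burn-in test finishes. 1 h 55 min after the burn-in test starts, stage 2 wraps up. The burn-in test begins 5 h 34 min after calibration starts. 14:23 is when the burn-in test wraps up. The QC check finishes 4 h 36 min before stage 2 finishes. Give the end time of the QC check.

Calibration starts at 14:23 − 384 min = 07:59.
The burn-in test starts at 07:59 + 334 min = 13:33.
Stage 2 ends at 13:33 + 115 min = 15:28.
The QC check ends at 15:28 − 276 min = 10:52.

10:52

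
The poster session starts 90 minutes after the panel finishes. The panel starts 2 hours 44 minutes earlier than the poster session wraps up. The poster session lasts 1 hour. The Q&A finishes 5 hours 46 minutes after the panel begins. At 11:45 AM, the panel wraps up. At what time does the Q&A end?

5:17 PM

The poster session starts at 11:45 AM + 90 min = 1:15 PM.
The poster session ends at 1:15 PM + 60 min = 2:15 PM.
The panel starts at 2:15 PM − 164 min = 11:31 AM.
The Q&A ends at 11:31 AM + 346 min = 5:17 PM.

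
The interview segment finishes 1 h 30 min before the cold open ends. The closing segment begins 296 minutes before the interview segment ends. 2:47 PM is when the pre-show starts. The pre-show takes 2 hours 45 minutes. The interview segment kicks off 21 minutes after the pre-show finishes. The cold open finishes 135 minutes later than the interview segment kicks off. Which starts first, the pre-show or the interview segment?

The pre-show ends at 2:47 PM + 165 min = 5:32 PM.
The interview segment starts at 5:32 PM + 21 min = 5:53 PM.
The pre-show starts at 2:47 PM and the interview segment starts at 5:53 PM, so the pre-show is first.

the pre-show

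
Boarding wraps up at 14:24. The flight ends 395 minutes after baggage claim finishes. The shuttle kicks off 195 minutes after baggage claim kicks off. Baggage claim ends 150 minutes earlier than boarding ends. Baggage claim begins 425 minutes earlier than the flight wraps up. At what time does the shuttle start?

Baggage claim ends at 14:24 − 150 min = 11:54.
The flight ends at 11:54 + 395 min = 18:29.
Baggage claim starts at 18:29 − 425 min = 11:24.
The shuttle starts at 11:24 + 195 min = 14:39.

14:39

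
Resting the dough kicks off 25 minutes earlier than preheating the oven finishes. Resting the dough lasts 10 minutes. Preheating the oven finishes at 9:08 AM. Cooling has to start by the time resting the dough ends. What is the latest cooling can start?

8:53 AM

Resting the dough starts at 9:08 AM − 25 min = 8:43 AM.
Resting the dough ends at 8:43 AM + 10 min = 8:53 AM.
Cooling is bounded by resting the dough, so the latest it can start is 8:53 AM.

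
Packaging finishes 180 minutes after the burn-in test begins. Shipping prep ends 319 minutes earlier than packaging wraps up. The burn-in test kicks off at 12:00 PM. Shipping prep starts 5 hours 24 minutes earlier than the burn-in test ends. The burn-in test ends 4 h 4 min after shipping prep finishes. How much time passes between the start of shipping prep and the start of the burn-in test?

Packaging ends at 12:00 PM + 180 min = 3:00 PM.
Shipping prep ends at 3:00 PM − 319 min = 9:41 AM.
The burn-in test ends at 9:41 AM + 244 min = 1:45 PM.
Shipping prep starts at 1:45 PM − 324 min = 8:21 AM.
From 8:21 AM to 12:00 PM is 3 h 39 min.

3 h 39 min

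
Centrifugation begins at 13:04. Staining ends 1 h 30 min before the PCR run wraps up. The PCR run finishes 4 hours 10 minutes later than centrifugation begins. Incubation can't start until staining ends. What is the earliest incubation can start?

The PCR run ends at 13:04 + 250 min = 17:14.
Staining ends at 17:14 − 90 min = 15:44.
Incubation is bounded by staining, so the earliest it can start is 15:44.

15:44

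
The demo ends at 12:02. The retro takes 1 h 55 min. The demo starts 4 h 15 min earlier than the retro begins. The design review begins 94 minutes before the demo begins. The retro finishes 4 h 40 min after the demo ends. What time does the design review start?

The retro ends at 12:02 + 280 min = 16:42.
The retro starts at 16:42 − 115 min = 14:47.
The demo starts at 14:47 − 255 min = 10:32.
The design review starts at 10:32 − 94 min = 08:58.

08:58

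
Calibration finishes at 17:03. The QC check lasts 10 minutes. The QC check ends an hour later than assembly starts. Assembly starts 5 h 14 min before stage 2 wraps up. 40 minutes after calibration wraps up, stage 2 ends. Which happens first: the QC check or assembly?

Stage 2 ends at 17:03 + 40 min = 17:43.
Assembly starts at 17:43 − 314 min = 12:29.
The QC check ends at 12:29 + 60 min = 13:29.
The QC check starts at 13:29 − 10 min = 13:19.
The QC check starts at 13:19 and assembly starts at 12:29, so assembly is first.

assembly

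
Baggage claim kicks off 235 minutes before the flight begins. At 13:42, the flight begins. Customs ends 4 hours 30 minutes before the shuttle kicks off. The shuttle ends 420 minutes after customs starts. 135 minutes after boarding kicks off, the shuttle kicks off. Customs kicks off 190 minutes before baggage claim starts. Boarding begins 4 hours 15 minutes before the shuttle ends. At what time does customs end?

07:07

Baggage claim starts at 13:42 − 235 min = 09:47.
Customs starts at 09:47 − 190 min = 06:37.
The shuttle ends at 06:37 + 420 min = 13:37.
Boarding starts at 13:37 − 255 min = 09:22.
The shuttle starts at 09:22 + 135 min = 11:37.
Customs ends at 11:37 − 270 min = 07:07.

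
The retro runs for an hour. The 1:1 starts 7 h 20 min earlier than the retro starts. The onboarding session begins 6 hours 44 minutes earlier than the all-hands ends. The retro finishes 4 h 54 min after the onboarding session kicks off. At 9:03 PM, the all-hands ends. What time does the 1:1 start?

The onboarding session starts at 9:03 PM − 404 min = 2:19 PM.
The retro ends at 2:19 PM + 294 min = 7:13 PM.
The retro starts at 7:13 PM − 60 min = 6:13 PM.
The 1:1 starts at 6:13 PM − 440 min = 10:53 AM.

10:53 AM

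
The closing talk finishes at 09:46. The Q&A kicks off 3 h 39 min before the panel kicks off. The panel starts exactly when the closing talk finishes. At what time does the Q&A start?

The panel starts at 09:46.
The Q&A starts at 09:46 − 219 min = 06:07.

06:07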